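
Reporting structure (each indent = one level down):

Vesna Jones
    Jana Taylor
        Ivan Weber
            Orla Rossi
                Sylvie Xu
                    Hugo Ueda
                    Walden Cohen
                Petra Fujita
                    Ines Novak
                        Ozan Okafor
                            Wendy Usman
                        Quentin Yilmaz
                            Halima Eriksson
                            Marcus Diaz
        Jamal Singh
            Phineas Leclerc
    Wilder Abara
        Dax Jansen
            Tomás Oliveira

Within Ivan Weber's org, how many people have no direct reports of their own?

5

The people in Ivan Weber's organization with no one reporting to them are Marcus Diaz, Halima Eriksson, Wendy Usman, Walden Cohen, Hugo Ueda. That is 5.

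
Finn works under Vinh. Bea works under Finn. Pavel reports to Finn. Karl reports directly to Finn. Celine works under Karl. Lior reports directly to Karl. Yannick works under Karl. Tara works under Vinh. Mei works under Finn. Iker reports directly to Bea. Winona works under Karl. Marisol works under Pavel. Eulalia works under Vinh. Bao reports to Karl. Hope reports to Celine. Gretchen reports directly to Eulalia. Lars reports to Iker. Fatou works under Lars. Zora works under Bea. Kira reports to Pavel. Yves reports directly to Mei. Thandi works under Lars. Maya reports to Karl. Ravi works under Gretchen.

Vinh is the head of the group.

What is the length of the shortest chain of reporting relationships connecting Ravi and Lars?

Ravi is 3 levels below Vinh, and Lars is 4 levels below Vinh (their lowest common manager). The shortest path runs up from Ravi to Vinh and back down to Lars: 3 + 4 = 7 links.

7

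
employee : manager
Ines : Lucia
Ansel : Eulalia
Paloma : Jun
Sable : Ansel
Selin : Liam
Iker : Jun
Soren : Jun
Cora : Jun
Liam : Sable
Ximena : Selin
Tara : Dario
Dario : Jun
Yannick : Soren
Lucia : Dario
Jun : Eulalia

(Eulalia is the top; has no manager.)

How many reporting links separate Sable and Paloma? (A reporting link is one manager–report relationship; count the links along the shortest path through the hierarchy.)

Sable is 2 levels below Eulalia, and Paloma is 2 levels below Eulalia (their lowest common manager). The shortest path runs up from Sable to Eulalia and back down to Paloma: 2 + 2 = 4 links.

4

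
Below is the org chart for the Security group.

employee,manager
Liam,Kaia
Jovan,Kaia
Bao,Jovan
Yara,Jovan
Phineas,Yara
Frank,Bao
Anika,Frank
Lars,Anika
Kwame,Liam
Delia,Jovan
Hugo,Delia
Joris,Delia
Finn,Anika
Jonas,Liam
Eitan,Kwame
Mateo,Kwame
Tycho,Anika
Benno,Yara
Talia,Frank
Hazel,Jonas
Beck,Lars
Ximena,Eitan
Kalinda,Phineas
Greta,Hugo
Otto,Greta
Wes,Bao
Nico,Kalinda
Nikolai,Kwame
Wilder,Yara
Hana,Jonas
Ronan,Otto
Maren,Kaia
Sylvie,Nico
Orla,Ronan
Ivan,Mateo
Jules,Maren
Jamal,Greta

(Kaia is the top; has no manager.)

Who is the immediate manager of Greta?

Hugo

Greta reports directly to Hugo.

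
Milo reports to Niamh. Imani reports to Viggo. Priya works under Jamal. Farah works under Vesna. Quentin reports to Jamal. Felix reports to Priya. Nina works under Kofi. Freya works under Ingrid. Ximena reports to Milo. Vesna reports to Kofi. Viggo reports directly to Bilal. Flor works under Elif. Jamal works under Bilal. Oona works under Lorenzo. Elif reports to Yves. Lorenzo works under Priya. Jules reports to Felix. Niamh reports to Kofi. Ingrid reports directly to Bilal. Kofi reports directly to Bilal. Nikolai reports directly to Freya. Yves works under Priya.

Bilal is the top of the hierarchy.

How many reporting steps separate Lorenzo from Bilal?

3

Chain from Lorenzo up to Bilal: Lorenzo → Priya → Jamal → Bilal. That is 3 steps up, so Lorenzo is 3 levels below Bilal.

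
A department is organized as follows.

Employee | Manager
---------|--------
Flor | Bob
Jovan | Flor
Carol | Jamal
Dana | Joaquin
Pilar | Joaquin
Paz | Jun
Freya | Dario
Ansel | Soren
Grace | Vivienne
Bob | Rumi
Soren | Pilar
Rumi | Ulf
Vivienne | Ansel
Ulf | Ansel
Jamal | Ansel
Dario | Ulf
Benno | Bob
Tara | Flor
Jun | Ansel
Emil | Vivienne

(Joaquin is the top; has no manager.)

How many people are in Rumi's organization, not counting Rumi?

5

Rumi directly manages Bob. Under Bob: Benno, Flor, Jovan, Tara (4). That's 5 in total.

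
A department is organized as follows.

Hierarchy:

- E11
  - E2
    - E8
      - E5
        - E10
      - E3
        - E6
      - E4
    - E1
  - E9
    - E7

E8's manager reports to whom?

E8 reports to E2, and E2 reports to E11. So E8's skip-level manager is E11.

E11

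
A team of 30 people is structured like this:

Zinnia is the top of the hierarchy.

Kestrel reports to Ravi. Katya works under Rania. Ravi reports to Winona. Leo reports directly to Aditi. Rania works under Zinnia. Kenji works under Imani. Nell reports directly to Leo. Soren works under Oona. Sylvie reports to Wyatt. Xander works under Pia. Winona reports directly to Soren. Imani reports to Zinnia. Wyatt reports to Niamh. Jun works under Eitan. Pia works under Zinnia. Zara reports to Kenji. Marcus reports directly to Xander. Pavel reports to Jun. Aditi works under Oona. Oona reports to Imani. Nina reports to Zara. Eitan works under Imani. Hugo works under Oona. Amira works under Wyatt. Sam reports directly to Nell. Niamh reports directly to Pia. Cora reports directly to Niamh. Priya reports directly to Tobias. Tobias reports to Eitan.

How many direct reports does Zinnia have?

Zinnia directly manages Imani, Pia, Rania. That is 3 direct reports.

3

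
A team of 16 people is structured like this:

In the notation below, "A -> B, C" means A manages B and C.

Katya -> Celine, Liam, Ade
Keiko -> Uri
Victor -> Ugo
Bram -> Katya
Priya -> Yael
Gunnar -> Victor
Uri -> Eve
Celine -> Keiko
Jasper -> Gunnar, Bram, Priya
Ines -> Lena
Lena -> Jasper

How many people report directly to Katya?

3

Katya directly manages Celine, Liam, Ade. That is 3 direct reports.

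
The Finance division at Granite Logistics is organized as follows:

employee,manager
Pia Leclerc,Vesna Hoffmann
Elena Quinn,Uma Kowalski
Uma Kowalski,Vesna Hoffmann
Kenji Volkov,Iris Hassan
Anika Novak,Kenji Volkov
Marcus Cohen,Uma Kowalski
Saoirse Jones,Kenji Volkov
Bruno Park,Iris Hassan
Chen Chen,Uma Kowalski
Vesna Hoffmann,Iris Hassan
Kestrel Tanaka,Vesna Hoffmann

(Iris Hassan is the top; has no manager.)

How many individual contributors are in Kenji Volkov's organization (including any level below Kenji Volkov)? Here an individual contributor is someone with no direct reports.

2

The people in Kenji Volkov's organization with no one reporting to them are Saoirse Jones, Anika Novak. That is 2.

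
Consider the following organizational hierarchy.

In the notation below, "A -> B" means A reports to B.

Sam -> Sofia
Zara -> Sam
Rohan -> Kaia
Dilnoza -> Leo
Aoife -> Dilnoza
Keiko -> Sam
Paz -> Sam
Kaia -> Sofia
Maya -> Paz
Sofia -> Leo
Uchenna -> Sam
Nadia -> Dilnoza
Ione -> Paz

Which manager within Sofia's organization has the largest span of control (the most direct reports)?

Direct-report counts within Sofia's organization: Sofia has 2; Kaia has 1; Sam has 4; Paz has 2. The largest is 4, held by Sam.

Sam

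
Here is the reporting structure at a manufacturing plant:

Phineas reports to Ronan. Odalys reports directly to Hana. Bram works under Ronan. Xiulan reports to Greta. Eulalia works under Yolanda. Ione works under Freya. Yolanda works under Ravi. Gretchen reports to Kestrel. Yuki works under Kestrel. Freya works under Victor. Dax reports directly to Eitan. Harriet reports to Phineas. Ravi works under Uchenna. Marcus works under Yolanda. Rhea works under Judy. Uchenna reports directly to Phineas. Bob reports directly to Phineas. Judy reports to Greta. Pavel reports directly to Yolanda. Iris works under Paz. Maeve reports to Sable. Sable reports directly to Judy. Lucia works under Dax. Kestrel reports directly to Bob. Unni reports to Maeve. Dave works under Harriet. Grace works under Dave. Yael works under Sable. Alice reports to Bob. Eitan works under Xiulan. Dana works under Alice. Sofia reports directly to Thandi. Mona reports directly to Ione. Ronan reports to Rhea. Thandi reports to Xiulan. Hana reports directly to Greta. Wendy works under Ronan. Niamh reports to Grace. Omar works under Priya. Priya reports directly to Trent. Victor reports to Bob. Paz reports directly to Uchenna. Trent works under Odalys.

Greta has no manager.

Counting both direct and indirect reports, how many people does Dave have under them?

2

Dave directly manages Grace. Under Grace: Niamh (1). That's 2 in total.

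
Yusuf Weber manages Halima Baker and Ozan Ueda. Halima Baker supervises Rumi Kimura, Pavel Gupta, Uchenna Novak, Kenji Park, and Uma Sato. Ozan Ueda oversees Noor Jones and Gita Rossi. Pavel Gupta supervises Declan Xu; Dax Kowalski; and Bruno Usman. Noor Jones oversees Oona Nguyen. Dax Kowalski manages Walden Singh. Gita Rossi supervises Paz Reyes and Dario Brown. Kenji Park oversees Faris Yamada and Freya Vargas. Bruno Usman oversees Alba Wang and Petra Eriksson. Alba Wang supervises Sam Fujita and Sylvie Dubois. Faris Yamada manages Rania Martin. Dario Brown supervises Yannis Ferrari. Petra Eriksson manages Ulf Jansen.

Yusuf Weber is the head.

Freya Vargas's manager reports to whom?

Halima Baker

Freya Vargas reports to Kenji Park, and Kenji Park reports to Halima Baker. So Freya Vargas's skip-level manager is Halima Baker.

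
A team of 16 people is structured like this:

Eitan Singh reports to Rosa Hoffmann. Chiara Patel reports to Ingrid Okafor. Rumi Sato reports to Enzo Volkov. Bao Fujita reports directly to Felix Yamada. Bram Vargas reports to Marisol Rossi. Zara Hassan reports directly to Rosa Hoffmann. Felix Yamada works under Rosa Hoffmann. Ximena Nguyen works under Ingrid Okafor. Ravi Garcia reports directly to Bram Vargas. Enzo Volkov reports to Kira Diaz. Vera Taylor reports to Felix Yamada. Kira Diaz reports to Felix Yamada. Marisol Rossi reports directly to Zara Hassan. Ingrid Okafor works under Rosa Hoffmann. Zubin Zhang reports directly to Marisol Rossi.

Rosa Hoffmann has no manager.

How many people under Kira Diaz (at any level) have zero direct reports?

The only person in Kira Diaz's organization with no one reporting to them is Rumi Sato. That is 1.

1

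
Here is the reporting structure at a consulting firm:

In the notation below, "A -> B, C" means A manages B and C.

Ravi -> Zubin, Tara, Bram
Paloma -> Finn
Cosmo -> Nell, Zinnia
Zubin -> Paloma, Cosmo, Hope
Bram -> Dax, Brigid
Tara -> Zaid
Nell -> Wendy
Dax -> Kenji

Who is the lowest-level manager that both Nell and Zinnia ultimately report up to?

Cosmo

Nell's chain of managers is Cosmo, Zubin, Ravi. Zinnia's chain of managers is Cosmo, Zubin, Ravi. The first manager that appears in both chains is Cosmo.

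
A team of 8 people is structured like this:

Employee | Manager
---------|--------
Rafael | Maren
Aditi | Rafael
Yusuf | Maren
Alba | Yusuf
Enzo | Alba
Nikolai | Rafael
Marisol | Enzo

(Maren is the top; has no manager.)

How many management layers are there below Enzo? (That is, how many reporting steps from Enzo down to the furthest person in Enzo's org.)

1

The longest chain under Enzo runs Enzo → Marisol, which is 1 level below Enzo.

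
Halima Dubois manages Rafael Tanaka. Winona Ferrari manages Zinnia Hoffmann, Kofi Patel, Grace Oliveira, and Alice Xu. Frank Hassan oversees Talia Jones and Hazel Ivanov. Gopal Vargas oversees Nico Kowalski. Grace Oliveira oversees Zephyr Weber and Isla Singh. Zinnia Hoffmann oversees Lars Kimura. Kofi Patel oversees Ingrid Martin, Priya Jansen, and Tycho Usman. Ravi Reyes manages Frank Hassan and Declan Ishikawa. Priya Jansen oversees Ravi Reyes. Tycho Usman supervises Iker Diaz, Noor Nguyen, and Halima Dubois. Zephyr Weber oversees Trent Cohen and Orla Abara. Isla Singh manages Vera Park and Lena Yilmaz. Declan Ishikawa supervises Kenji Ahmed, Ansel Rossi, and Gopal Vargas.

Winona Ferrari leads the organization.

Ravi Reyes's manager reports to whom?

Ravi Reyes reports to Priya Jansen, and Priya Jansen reports to Kofi Patel. So Ravi Reyes's skip-level manager is Kofi Patel.

Kofi Patel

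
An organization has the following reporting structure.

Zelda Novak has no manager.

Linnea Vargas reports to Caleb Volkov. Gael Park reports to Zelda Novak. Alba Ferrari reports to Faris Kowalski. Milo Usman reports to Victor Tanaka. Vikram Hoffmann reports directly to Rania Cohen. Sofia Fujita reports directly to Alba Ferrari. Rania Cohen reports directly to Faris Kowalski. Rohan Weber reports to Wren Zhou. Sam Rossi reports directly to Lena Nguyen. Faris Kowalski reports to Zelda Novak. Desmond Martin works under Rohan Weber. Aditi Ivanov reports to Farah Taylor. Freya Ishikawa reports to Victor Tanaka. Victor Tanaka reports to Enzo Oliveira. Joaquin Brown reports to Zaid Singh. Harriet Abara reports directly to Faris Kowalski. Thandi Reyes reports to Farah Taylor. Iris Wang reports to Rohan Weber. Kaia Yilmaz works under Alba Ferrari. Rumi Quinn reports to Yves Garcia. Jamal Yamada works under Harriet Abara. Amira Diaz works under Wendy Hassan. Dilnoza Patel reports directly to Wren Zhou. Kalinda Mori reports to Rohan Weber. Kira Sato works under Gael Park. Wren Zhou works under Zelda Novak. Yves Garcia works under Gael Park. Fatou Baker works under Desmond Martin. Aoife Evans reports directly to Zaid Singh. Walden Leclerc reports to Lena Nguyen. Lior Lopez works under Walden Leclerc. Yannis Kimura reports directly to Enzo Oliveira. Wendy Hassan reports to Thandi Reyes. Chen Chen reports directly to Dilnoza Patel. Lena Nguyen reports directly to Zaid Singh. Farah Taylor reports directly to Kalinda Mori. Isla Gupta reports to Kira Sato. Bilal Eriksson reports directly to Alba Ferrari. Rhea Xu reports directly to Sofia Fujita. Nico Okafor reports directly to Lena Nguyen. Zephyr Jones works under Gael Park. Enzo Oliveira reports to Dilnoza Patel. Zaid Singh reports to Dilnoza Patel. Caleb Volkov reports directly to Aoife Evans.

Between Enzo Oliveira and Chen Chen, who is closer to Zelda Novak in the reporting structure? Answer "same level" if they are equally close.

same level

Both Enzo Oliveira and Chen Chen are 3 levels below Zelda Novak.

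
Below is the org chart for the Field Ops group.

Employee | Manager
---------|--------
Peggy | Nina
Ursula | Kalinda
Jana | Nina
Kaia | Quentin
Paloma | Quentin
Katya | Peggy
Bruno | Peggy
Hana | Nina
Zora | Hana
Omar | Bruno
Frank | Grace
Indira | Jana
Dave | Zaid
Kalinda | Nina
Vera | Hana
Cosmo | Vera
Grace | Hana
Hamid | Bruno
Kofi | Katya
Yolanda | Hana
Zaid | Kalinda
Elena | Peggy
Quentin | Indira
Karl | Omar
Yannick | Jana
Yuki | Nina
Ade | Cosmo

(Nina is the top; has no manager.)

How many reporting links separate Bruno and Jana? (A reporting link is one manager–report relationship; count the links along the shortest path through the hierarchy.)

3

Bruno is 2 levels below Nina, and Jana is 1 level below Nina (their lowest common manager). The shortest path runs up from Bruno to Nina and back down to Jana: 2 + 1 = 3 links.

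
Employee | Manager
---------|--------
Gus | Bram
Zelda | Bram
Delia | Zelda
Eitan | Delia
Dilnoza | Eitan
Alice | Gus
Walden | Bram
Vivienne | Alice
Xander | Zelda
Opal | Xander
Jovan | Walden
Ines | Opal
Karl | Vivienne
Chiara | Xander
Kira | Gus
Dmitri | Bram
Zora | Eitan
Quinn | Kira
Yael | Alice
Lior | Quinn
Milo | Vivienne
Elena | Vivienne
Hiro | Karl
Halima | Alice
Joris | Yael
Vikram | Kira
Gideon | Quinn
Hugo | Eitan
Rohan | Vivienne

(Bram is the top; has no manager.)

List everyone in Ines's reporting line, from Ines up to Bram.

Ines -> Opal -> Xander -> Zelda -> Bram

Ines reports to Opal. Opal reports to Xander. Xander reports to Zelda. Zelda reports to Bram. Bram is at the top.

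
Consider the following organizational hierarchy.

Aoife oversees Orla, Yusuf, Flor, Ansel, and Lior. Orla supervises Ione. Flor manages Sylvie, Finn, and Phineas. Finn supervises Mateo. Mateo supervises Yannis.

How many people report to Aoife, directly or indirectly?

11

Aoife directly manages Orla, Flor, Lior, Ansel, Yusuf. Under Orla: Ione (1). Under Flor: Phineas, Finn, Mateo, Yannis, Sylvie (5). Lior has no reports. Ansel has no reports. Yusuf has no reports. So Aoife's organization is 5 direct reports plus everyone under them: 2 + 6 + 1 + 1 + 1 = 11.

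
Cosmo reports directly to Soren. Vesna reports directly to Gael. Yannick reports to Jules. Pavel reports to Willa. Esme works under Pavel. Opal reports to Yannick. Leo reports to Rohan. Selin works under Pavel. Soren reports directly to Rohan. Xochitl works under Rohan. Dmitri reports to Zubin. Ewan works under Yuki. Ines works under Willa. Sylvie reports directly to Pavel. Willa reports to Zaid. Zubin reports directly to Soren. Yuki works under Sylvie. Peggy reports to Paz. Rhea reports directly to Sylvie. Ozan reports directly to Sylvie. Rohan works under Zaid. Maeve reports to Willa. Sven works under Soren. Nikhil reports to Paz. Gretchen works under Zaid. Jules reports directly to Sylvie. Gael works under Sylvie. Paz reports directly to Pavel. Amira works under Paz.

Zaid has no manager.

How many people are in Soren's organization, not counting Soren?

Soren directly manages Zubin, Cosmo, Sven. Under Zubin: Dmitri (1). Cosmo has no reports. Sven has no reports. So Soren's organization is 3 direct reports plus everyone under them: 2 + 1 + 1 = 4.

4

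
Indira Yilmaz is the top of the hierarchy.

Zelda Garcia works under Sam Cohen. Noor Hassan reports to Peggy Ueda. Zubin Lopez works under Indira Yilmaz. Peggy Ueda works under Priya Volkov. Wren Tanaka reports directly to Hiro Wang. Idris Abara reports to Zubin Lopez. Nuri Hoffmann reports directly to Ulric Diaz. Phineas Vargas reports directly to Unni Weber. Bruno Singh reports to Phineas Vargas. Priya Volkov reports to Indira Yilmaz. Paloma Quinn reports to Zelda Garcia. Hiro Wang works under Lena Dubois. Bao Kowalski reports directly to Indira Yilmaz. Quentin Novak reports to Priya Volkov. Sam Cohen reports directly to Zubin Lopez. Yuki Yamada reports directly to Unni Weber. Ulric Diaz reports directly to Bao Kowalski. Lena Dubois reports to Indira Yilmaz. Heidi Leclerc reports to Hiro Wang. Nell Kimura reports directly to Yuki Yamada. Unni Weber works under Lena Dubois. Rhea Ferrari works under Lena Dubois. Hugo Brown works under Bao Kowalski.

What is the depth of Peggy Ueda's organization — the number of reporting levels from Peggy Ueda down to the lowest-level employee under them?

The longest chain under Peggy Ueda runs Peggy Ueda → Noor Hassan, which is 1 level below Peggy Ueda.

1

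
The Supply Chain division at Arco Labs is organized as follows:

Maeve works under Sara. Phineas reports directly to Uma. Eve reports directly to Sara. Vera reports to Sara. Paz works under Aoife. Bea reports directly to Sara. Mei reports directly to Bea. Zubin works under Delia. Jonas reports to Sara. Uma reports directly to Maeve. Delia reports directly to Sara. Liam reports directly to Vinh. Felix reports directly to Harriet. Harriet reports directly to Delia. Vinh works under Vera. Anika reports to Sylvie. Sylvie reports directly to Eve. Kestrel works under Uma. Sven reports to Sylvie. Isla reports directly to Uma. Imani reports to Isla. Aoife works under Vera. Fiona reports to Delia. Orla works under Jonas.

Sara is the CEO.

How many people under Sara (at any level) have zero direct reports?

12

The people in Sara's organization with no one reporting to them are Mei, Sven, Anika, Liam, Paz, Fiona, Zubin, Felix, Orla, Kestrel, Phineas, Imani. That is 12.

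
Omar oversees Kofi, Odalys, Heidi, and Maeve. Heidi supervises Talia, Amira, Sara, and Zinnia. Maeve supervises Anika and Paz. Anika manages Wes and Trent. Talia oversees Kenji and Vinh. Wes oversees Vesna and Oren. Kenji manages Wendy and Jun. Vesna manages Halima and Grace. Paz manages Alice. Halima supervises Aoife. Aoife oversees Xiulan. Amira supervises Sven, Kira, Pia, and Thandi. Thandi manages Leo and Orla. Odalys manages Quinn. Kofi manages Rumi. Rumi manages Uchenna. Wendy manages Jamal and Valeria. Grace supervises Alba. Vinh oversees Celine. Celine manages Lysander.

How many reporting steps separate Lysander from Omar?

Chain from Lysander up to Omar: Lysander → Celine → Vinh → Talia → Heidi → Omar. That is 5 steps up, so Lysander is 5 levels below Omar.

5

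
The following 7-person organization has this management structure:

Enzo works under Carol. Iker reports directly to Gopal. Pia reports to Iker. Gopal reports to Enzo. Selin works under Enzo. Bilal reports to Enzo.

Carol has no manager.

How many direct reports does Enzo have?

Enzo directly manages Selin, Gopal, Bilal. That is 3 direct reports.

3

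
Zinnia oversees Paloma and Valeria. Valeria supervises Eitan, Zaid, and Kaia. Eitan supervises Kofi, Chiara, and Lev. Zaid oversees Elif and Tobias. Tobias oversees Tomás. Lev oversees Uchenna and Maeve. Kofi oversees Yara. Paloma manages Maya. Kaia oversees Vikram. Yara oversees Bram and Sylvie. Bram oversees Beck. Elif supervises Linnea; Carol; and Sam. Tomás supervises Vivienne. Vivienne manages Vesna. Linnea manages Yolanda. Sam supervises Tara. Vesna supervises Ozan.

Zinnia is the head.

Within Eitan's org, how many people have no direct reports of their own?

The people in Eitan's organization with no one reporting to them are Sylvie, Beck, Uchenna, Maeve, Chiara. That is 5.

5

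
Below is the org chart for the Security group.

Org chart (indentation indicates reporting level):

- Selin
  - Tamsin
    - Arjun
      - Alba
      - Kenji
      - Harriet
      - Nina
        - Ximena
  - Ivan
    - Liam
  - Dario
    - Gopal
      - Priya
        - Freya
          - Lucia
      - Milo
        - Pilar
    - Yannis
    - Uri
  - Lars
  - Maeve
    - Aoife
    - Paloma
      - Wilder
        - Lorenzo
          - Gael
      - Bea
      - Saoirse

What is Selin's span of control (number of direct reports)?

5

Selin directly manages Tamsin, Ivan, Dario, Lars, Maeve. That is 5 direct reports.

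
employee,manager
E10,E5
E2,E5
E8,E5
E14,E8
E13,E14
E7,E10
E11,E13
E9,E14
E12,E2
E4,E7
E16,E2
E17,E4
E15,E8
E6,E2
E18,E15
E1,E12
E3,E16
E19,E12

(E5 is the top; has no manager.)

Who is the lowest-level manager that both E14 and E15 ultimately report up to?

E14's chain of managers is E8, E5. E15's chain of managers is E8, E5. The first manager that appears in both chains is E8.

E8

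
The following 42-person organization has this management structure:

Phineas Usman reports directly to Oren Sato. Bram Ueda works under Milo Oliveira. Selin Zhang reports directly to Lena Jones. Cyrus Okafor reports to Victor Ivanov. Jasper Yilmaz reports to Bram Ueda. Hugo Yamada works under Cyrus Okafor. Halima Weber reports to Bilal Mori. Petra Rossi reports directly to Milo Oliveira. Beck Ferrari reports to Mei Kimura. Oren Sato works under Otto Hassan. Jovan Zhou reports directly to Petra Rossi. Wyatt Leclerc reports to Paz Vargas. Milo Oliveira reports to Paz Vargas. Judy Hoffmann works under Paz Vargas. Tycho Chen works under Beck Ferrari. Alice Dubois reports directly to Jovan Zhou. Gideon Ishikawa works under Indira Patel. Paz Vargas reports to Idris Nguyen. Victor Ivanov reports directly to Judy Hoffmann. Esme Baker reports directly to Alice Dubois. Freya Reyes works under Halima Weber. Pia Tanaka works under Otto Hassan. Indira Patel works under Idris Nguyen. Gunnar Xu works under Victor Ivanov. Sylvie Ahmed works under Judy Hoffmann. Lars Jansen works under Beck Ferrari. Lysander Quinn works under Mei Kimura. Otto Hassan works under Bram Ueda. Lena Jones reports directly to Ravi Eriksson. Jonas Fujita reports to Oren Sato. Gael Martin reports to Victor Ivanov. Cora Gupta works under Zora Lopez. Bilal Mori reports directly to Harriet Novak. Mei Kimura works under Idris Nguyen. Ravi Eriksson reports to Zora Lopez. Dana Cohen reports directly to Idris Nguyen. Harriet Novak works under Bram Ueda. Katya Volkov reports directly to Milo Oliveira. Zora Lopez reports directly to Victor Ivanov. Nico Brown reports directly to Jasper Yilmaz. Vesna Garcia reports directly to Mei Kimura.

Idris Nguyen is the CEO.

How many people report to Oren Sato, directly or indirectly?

2

Oren Sato directly manages Jonas Fujita, Phineas Usman. Jonas Fujita has no reports. Phineas Usman has no reports. So Oren Sato's organization is 2 direct reports plus everyone under them: 1 + 1 = 2.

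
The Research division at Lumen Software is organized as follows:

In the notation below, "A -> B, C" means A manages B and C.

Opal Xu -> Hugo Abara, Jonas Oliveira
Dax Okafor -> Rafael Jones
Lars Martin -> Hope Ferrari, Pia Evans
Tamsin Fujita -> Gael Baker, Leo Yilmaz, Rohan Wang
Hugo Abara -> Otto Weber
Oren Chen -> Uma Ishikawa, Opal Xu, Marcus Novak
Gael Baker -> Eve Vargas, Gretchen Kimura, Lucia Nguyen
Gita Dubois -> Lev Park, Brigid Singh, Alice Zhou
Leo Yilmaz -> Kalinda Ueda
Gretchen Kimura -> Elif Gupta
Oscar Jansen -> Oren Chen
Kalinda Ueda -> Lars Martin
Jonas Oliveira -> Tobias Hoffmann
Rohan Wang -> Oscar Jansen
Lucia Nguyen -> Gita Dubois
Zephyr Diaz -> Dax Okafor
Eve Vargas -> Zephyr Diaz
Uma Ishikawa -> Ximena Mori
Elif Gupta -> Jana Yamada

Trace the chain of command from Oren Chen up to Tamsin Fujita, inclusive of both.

Oren Chen reports to Oscar Jansen. Oscar Jansen reports to Rohan Wang. Rohan Wang reports to Tamsin Fujita. Tamsin Fujita is at the top.

Oren Chen -> Oscar Jansen -> Rohan Wang -> Tamsin Fujita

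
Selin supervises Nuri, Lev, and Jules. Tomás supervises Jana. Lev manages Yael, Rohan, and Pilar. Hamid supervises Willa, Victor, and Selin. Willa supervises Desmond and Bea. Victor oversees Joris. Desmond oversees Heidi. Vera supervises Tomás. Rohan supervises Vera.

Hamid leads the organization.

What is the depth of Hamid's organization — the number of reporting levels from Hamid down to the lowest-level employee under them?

6

The longest chain under Hamid runs Hamid → Selin → Lev → Rohan → Vera → Tomás → Jana, which is 6 levels below Hamid.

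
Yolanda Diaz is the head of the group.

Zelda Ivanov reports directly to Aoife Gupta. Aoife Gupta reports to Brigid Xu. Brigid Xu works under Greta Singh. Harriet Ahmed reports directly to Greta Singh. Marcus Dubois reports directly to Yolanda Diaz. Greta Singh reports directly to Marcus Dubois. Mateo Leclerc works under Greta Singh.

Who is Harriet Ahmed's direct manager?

Greta Singh

Harriet Ahmed reports directly to Greta Singh.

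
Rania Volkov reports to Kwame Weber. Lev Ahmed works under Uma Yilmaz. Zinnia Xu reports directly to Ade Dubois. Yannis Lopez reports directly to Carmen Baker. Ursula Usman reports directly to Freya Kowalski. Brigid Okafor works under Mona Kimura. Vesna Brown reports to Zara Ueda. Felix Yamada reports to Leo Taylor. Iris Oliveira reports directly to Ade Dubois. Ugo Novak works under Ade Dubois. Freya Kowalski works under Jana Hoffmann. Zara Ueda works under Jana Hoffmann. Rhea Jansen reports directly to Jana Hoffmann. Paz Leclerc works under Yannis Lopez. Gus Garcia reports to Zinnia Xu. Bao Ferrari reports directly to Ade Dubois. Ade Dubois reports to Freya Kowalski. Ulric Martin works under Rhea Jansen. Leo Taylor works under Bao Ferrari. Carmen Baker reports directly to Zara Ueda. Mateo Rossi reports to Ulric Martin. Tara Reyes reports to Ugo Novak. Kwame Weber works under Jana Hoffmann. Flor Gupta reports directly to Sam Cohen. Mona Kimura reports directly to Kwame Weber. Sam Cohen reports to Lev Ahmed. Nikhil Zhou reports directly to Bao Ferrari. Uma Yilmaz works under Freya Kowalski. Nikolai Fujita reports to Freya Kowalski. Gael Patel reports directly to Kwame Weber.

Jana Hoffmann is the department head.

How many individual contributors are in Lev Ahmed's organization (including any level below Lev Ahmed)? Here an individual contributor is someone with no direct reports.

The only person in Lev Ahmed's organization with no one reporting to them is Flor Gupta. That is 1.

1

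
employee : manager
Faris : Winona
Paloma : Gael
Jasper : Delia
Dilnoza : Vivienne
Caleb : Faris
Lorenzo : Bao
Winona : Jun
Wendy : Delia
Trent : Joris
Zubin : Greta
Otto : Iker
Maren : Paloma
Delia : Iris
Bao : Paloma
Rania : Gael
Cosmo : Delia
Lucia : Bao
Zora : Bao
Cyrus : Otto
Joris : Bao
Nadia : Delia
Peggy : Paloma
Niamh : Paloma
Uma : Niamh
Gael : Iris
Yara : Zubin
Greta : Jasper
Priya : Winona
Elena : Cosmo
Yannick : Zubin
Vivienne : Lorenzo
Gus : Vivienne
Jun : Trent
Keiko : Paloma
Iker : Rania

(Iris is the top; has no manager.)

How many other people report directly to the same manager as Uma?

Uma reports to Niamh, and Niamh has no other direct reports. Uma has 0 peers.

0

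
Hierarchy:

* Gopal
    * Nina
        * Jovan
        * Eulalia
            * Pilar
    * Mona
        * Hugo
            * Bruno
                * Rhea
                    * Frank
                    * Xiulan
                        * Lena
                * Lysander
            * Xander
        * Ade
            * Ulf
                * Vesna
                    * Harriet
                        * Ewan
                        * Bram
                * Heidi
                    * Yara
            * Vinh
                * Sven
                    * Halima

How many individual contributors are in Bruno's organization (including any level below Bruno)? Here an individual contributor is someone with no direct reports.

3

The people in Bruno's organization with no one reporting to them are Lysander, Lena, Frank. That is 3.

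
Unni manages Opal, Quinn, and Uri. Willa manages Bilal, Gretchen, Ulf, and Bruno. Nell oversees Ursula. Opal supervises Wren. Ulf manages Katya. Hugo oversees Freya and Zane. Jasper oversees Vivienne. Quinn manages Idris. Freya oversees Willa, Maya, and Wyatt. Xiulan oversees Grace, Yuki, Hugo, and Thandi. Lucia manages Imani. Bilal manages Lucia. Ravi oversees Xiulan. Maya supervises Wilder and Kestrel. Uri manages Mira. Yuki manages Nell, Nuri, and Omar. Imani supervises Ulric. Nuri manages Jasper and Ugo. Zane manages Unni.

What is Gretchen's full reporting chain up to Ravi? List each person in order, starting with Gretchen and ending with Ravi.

Gretchen reports to Willa. Willa reports to Freya. Freya reports to Hugo. Hugo reports to Xiulan. Xiulan reports to Ravi. Ravi is at the top.

Gretchen -> Willa -> Freya -> Hugo -> Xiulan -> Ravi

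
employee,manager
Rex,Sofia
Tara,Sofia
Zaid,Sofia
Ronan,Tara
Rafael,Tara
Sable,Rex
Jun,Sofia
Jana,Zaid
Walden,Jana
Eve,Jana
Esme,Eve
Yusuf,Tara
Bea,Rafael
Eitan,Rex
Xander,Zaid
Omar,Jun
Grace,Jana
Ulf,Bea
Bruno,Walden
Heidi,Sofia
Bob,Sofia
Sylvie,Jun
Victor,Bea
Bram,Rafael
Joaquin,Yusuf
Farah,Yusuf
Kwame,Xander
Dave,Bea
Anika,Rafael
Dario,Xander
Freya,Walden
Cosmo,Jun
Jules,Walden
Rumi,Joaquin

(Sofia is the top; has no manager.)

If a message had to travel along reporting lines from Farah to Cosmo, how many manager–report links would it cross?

5

Farah is 3 levels below Sofia, and Cosmo is 2 levels below Sofia (their lowest common manager). The shortest path runs up from Farah to Sofia and back down to Cosmo: 3 + 2 = 5 links.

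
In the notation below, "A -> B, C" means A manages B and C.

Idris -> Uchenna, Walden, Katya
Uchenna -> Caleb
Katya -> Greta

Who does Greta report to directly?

Katya

Greta reports directly to Katya.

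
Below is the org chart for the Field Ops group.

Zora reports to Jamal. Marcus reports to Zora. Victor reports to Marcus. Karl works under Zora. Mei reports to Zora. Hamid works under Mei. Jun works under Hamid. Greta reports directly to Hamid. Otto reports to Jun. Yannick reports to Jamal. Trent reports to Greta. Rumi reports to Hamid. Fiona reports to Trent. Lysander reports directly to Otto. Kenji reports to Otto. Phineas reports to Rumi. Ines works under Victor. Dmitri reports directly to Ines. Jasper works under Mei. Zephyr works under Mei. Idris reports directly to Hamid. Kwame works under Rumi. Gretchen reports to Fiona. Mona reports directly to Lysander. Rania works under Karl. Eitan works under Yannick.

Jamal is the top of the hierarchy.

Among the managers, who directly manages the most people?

Hamid

Direct-report counts: Jamal has 2; Yannick has 1; Zora has 3; Mei has 3; Hamid has 4; Rumi has 2; Greta has 1; Trent has 1; Fiona has 1; Jun has 1; Otto has 2; Lysander has 1; Karl has 1; Marcus has 1; Victor has 1; Ines has 1. The largest is 4, held by Hamid.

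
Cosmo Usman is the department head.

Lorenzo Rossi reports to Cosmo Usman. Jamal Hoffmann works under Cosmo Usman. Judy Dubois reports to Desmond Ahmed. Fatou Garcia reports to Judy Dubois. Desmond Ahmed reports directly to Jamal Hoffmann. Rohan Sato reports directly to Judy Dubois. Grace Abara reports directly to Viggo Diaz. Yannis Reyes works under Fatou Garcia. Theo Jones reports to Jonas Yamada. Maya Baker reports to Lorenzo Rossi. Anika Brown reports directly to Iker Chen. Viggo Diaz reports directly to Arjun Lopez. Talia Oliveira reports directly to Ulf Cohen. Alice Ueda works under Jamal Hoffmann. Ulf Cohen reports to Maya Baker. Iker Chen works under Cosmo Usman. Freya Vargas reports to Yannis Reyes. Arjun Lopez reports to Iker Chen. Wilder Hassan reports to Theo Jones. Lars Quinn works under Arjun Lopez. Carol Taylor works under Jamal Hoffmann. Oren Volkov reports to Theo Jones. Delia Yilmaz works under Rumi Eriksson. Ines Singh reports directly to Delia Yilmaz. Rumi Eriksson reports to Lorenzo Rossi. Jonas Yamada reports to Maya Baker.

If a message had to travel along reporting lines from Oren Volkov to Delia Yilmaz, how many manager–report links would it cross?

Oren Volkov is 4 levels below Lorenzo Rossi, and Delia Yilmaz is 2 levels below Lorenzo Rossi (their lowest common manager). The shortest path runs up from Oren Volkov to Lorenzo Rossi and back down to Delia Yilmaz: 4 + 2 = 6 links.

6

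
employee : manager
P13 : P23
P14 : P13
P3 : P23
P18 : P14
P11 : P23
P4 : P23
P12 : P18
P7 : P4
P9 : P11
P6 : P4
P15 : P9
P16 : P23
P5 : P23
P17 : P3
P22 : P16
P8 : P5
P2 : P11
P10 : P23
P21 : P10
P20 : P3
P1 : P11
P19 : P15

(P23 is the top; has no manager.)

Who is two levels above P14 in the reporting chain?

P23

P14 reports to P13, and P13 reports to P23. So P14's skip-level manager is P23.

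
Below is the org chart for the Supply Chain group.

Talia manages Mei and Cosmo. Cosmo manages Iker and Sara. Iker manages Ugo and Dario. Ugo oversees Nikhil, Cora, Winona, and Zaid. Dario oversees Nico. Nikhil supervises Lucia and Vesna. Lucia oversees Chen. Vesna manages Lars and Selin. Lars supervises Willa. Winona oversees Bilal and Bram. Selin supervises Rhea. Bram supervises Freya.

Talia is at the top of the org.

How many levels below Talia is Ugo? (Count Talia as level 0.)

3

Chain from Ugo up to Talia: Ugo → Iker → Cosmo → Talia. That is 3 steps up, so Ugo is 3 levels below Talia.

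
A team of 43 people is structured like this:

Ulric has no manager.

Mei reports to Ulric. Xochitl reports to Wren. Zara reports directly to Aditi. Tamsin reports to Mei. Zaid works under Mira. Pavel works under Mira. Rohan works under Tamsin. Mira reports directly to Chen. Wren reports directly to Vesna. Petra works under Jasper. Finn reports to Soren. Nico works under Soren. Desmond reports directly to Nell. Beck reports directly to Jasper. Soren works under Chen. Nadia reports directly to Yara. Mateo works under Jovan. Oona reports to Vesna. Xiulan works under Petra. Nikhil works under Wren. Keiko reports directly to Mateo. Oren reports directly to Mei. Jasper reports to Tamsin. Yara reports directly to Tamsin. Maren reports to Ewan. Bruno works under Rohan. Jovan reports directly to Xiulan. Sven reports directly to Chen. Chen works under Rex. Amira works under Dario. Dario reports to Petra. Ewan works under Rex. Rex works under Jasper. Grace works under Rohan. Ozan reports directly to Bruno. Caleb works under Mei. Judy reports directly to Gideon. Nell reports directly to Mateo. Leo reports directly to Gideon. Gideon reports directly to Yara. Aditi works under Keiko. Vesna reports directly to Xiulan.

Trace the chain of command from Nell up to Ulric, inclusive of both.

Nell reports to Mateo. Mateo reports to Jovan. Jovan reports to Xiulan. Xiulan reports to Petra. Petra reports to Jasper. Jasper reports to Tamsin. Tamsin reports to Mei. Mei reports to Ulric. Ulric is at the top.

Nell -> Mateo -> Jovan -> Xiulan -> Petra -> Jasper -> Tamsin -> Mei -> Ulric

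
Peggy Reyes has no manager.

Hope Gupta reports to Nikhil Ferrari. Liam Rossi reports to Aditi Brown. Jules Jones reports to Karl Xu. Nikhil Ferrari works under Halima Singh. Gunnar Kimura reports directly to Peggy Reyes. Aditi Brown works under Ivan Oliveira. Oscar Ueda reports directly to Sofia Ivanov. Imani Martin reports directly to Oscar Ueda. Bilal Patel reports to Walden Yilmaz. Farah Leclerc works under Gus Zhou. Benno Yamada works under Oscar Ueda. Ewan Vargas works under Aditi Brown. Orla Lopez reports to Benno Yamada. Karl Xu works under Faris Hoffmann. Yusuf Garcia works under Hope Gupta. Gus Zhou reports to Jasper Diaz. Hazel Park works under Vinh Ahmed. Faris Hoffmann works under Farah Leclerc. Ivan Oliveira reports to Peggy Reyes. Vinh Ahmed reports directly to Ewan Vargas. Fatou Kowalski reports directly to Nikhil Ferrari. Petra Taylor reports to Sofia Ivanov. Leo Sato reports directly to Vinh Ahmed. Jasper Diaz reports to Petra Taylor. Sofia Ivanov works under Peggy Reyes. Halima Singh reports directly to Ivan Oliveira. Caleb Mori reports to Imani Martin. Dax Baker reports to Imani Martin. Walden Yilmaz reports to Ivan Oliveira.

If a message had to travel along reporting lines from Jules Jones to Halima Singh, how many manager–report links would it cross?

10

Jules Jones is 8 levels below Peggy Reyes, and Halima Singh is 2 levels below Peggy Reyes (their lowest common manager). The shortest path runs up from Jules Jones to Peggy Reyes and back down to Halima Singh: 8 + 2 = 10 links.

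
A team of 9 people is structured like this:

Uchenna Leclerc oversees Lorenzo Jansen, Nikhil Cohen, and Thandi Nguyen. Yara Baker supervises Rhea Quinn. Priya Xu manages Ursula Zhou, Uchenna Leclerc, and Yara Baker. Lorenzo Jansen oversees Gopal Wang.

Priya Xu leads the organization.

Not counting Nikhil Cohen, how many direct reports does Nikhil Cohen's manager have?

Nikhil Cohen reports to Uchenna Leclerc. Uchenna Leclerc's other direct reports are Lorenzo Jansen, Thandi Nguyen — 2 peers.

2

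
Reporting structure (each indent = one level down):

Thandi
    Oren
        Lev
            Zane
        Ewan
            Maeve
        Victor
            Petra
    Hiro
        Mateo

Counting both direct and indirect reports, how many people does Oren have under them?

Oren directly manages Lev, Ewan, Victor. Under Lev: Zane (1). Under Ewan: Maeve (1). Under Victor: Petra (1). So Oren's organization is 3 direct reports plus everyone under them: 2 + 2 + 2 = 6.

6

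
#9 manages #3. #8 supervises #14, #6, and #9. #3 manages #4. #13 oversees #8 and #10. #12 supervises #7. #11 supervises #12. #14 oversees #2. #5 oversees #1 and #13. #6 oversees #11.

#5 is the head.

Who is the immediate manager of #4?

#3

#4 reports directly to #3.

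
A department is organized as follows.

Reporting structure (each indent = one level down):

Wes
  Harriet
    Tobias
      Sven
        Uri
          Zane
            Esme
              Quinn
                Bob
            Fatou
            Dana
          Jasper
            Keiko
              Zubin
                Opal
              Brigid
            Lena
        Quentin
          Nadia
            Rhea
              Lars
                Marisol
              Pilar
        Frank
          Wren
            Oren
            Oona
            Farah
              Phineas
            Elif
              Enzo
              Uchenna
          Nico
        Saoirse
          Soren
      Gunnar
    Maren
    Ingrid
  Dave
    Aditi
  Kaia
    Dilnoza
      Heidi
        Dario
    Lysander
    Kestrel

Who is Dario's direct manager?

Dario reports directly to Heidi.

Heidi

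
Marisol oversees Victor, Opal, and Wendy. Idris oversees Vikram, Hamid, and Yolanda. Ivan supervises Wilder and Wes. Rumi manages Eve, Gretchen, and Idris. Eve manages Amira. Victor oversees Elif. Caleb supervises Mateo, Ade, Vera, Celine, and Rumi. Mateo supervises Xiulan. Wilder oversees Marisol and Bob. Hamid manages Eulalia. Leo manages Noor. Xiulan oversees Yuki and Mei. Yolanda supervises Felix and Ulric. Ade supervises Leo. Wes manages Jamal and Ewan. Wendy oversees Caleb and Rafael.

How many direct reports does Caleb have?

Caleb directly manages Ade, Rumi, Celine, Mateo, Vera. That is 5 direct reports.

5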